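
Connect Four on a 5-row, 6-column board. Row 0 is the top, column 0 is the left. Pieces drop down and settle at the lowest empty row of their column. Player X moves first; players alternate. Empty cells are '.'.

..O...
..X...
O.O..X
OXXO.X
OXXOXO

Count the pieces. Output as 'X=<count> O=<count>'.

X=8 O=8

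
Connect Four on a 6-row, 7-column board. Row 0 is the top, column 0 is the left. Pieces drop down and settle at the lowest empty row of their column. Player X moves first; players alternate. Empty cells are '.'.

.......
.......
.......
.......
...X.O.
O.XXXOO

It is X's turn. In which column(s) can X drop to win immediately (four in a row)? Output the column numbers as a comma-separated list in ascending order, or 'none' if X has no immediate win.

col 0: drop X → no win
col 1: drop X → WIN!
col 2: drop X → no win
col 3: drop X → no win
col 4: drop X → no win
col 5: drop X → no win
col 6: drop X → no win

Answer: 1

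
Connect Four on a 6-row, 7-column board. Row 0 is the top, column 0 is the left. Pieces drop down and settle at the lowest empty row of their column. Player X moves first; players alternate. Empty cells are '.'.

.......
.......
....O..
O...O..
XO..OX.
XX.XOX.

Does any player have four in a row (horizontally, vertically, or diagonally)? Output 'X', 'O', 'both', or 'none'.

O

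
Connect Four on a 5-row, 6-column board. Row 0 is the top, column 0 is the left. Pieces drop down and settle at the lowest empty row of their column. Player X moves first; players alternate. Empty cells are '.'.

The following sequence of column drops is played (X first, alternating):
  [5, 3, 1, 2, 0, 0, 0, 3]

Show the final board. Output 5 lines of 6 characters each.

Move 1: X drops in col 5, lands at row 4
Move 2: O drops in col 3, lands at row 4
Move 3: X drops in col 1, lands at row 4
Move 4: O drops in col 2, lands at row 4
Move 5: X drops in col 0, lands at row 4
Move 6: O drops in col 0, lands at row 3
Move 7: X drops in col 0, lands at row 2
Move 8: O drops in col 3, lands at row 3

Answer: ......
......
X.....
O..O..
XXOO.X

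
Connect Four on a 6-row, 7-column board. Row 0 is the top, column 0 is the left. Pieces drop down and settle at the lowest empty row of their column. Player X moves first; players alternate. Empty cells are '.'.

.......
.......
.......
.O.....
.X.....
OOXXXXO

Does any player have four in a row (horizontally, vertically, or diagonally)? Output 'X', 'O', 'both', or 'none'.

X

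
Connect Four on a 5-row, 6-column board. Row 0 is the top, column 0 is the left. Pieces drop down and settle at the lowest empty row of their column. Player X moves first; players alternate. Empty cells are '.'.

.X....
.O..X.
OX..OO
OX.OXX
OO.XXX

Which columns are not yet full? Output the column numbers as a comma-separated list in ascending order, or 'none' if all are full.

Answer: 0,2,3,4,5

Derivation:
col 0: top cell = '.' → open
col 1: top cell = 'X' → FULL
col 2: top cell = '.' → open
col 3: top cell = '.' → open
col 4: top cell = '.' → open
col 5: top cell = '.' → open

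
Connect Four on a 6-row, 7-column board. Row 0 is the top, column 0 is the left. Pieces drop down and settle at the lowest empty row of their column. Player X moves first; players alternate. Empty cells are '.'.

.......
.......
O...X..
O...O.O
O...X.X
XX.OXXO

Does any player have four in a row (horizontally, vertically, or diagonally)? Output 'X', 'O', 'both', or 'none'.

none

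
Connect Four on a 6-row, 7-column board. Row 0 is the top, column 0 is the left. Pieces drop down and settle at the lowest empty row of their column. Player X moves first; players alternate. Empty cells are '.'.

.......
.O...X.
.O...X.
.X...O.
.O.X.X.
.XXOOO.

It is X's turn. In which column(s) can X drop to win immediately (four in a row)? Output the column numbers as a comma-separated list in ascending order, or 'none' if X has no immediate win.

col 0: drop X → no win
col 1: drop X → no win
col 2: drop X → no win
col 3: drop X → no win
col 4: drop X → no win
col 5: drop X → no win
col 6: drop X → no win

Answer: none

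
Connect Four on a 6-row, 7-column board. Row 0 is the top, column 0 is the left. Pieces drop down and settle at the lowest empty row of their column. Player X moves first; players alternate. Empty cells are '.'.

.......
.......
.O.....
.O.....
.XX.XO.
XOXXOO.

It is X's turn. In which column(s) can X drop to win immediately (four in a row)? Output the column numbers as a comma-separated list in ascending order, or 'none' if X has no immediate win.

Answer: 3

Derivation:
col 0: drop X → no win
col 1: drop X → no win
col 2: drop X → no win
col 3: drop X → WIN!
col 4: drop X → no win
col 5: drop X → no win
col 6: drop X → no win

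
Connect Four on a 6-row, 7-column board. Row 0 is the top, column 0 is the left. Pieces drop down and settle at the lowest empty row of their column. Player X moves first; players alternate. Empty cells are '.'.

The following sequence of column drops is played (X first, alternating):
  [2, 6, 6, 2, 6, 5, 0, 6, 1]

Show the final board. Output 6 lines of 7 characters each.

Move 1: X drops in col 2, lands at row 5
Move 2: O drops in col 6, lands at row 5
Move 3: X drops in col 6, lands at row 4
Move 4: O drops in col 2, lands at row 4
Move 5: X drops in col 6, lands at row 3
Move 6: O drops in col 5, lands at row 5
Move 7: X drops in col 0, lands at row 5
Move 8: O drops in col 6, lands at row 2
Move 9: X drops in col 1, lands at row 5

Answer: .......
.......
......O
......X
..O...X
XXX..OO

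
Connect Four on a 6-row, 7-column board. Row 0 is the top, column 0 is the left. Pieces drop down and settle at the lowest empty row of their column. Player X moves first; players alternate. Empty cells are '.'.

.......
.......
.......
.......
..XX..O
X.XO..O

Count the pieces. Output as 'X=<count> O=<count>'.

X=4 O=3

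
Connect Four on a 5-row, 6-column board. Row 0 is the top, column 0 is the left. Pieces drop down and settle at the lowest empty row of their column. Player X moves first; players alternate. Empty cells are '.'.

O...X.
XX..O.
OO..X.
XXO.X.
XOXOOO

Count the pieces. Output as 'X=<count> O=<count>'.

X=9 O=9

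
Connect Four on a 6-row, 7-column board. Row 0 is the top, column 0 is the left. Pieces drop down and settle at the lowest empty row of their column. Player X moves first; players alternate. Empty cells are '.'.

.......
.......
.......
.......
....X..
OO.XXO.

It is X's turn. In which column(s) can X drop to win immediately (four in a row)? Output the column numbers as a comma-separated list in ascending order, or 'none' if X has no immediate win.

col 0: drop X → no win
col 1: drop X → no win
col 2: drop X → no win
col 3: drop X → no win
col 4: drop X → no win
col 5: drop X → no win
col 6: drop X → no win

Answer: none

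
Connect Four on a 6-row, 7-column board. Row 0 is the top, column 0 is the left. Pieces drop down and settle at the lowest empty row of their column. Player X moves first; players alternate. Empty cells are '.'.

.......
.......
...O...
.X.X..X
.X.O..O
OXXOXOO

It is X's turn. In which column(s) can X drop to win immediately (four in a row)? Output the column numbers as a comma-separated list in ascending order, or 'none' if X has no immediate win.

Answer: 1

Derivation:
col 0: drop X → no win
col 1: drop X → WIN!
col 2: drop X → no win
col 3: drop X → no win
col 4: drop X → no win
col 5: drop X → no win
col 6: drop X → no win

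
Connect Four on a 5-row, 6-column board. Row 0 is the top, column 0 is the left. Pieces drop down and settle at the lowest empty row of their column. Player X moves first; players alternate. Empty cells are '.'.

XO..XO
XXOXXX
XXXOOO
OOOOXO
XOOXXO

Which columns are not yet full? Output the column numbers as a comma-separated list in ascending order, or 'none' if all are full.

Answer: 2,3

Derivation:
col 0: top cell = 'X' → FULL
col 1: top cell = 'O' → FULL
col 2: top cell = '.' → open
col 3: top cell = '.' → open
col 4: top cell = 'X' → FULL
col 5: top cell = 'O' → FULL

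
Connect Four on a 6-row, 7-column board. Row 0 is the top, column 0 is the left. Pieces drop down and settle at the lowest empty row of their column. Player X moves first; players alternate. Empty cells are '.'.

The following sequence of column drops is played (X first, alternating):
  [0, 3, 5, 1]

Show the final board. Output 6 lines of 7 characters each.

Answer: .......
.......
.......
.......
.......
XO.O.X.

Derivation:
Move 1: X drops in col 0, lands at row 5
Move 2: O drops in col 3, lands at row 5
Move 3: X drops in col 5, lands at row 5
Move 4: O drops in col 1, lands at row 5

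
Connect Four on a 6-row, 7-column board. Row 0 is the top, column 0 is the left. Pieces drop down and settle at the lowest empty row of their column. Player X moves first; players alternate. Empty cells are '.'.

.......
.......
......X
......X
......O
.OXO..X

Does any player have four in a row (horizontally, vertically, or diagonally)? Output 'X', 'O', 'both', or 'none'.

none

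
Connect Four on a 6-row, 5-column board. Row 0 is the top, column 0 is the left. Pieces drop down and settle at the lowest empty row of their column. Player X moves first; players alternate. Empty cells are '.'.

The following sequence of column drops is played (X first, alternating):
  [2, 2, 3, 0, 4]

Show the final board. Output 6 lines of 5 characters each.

Answer: .....
.....
.....
.....
..O..
O.XXX

Derivation:
Move 1: X drops in col 2, lands at row 5
Move 2: O drops in col 2, lands at row 4
Move 3: X drops in col 3, lands at row 5
Move 4: O drops in col 0, lands at row 5
Move 5: X drops in col 4, lands at row 5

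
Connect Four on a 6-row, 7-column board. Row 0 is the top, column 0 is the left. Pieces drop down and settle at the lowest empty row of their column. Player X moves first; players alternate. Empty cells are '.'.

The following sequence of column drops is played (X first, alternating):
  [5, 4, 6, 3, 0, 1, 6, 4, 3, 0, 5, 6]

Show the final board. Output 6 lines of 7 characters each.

Answer: .......
.......
.......
......O
O..XOXX
XO.OOXX

Derivation:
Move 1: X drops in col 5, lands at row 5
Move 2: O drops in col 4, lands at row 5
Move 3: X drops in col 6, lands at row 5
Move 4: O drops in col 3, lands at row 5
Move 5: X drops in col 0, lands at row 5
Move 6: O drops in col 1, lands at row 5
Move 7: X drops in col 6, lands at row 4
Move 8: O drops in col 4, lands at row 4
Move 9: X drops in col 3, lands at row 4
Move 10: O drops in col 0, lands at row 4
Move 11: X drops in col 5, lands at row 4
Move 12: O drops in col 6, lands at row 3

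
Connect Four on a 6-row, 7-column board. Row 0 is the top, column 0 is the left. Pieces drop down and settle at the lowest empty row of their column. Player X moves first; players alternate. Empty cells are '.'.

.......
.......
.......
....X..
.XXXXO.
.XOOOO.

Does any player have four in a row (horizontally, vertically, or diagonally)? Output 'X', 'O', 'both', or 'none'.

both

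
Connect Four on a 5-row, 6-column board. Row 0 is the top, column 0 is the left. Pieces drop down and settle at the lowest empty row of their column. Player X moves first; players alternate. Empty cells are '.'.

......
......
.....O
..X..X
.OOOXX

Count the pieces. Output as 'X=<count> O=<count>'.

X=4 O=4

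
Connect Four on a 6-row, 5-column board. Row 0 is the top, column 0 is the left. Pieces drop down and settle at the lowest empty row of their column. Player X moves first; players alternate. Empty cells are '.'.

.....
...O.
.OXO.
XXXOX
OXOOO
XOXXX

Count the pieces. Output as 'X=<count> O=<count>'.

X=10 O=9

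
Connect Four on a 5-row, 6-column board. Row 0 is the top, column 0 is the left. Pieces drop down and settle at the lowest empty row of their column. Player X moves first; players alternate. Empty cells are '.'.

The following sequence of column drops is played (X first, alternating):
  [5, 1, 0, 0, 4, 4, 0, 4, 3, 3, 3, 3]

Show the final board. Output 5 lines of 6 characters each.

Answer: ......
...O..
X..XO.
O..OO.
XO.XXX

Derivation:
Move 1: X drops in col 5, lands at row 4
Move 2: O drops in col 1, lands at row 4
Move 3: X drops in col 0, lands at row 4
Move 4: O drops in col 0, lands at row 3
Move 5: X drops in col 4, lands at row 4
Move 6: O drops in col 4, lands at row 3
Move 7: X drops in col 0, lands at row 2
Move 8: O drops in col 4, lands at row 2
Move 9: X drops in col 3, lands at row 4
Move 10: O drops in col 3, lands at row 3
Move 11: X drops in col 3, lands at row 2
Move 12: O drops in col 3, lands at row 1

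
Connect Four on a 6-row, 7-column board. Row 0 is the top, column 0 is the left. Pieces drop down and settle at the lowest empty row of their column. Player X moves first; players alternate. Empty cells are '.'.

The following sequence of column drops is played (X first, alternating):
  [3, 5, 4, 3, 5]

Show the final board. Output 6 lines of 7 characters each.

Move 1: X drops in col 3, lands at row 5
Move 2: O drops in col 5, lands at row 5
Move 3: X drops in col 4, lands at row 5
Move 4: O drops in col 3, lands at row 4
Move 5: X drops in col 5, lands at row 4

Answer: .......
.......
.......
.......
...O.X.
...XXO.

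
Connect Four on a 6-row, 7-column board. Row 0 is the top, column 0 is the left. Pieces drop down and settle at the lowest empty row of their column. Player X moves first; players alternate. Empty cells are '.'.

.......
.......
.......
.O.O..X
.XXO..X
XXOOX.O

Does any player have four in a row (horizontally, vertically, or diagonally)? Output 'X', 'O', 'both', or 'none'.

none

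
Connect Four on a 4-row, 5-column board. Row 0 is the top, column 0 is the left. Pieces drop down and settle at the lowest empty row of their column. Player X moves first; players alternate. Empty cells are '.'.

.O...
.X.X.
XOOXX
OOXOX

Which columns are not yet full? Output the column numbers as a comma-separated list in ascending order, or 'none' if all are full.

col 0: top cell = '.' → open
col 1: top cell = 'O' → FULL
col 2: top cell = '.' → open
col 3: top cell = '.' → open
col 4: top cell = '.' → open

Answer: 0,2,3,4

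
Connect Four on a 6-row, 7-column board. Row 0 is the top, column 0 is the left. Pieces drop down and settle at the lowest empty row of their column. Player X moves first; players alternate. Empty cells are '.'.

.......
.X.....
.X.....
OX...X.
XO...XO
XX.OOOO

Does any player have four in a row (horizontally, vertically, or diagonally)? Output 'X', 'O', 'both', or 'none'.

O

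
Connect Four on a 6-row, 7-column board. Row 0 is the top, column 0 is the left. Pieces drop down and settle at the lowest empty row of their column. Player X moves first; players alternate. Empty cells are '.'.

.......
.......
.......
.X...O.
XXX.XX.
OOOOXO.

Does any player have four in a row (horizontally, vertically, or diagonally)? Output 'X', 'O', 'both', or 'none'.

O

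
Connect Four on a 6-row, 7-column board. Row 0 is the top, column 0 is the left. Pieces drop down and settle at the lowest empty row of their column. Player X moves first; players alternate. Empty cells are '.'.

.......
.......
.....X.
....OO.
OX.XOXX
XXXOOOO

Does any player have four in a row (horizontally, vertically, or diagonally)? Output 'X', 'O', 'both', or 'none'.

O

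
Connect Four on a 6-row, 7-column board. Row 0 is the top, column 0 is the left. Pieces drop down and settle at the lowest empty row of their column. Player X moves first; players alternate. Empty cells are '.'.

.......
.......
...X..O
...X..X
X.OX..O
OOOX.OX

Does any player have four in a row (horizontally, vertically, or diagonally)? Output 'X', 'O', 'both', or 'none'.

X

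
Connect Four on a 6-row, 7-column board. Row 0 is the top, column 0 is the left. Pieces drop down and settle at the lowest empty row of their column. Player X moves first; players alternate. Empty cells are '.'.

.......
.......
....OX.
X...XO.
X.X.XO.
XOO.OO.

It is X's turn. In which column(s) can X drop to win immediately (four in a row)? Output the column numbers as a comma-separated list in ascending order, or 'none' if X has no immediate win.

Answer: 0

Derivation:
col 0: drop X → WIN!
col 1: drop X → no win
col 2: drop X → no win
col 3: drop X → no win
col 4: drop X → no win
col 5: drop X → no win
col 6: drop X → no win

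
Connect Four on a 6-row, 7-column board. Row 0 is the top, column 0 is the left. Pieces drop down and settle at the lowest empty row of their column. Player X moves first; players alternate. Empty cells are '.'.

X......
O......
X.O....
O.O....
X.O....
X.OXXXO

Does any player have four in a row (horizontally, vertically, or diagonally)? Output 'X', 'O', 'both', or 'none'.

O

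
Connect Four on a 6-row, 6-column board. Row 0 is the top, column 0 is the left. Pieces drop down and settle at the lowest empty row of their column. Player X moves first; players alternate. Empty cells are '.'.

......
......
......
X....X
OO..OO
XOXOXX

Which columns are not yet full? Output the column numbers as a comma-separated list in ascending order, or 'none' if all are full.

Answer: 0,1,2,3,4,5

Derivation:
col 0: top cell = '.' → open
col 1: top cell = '.' → open
col 2: top cell = '.' → open
col 3: top cell = '.' → open
col 4: top cell = '.' → open
col 5: top cell = '.' → open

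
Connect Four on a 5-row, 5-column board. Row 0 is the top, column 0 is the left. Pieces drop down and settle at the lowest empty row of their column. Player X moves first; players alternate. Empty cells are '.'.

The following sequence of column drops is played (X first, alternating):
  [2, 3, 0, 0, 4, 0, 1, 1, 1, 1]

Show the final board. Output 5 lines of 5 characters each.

Move 1: X drops in col 2, lands at row 4
Move 2: O drops in col 3, lands at row 4
Move 3: X drops in col 0, lands at row 4
Move 4: O drops in col 0, lands at row 3
Move 5: X drops in col 4, lands at row 4
Move 6: O drops in col 0, lands at row 2
Move 7: X drops in col 1, lands at row 4
Move 8: O drops in col 1, lands at row 3
Move 9: X drops in col 1, lands at row 2
Move 10: O drops in col 1, lands at row 1

Answer: .....
.O...
OX...
OO...
XXXOX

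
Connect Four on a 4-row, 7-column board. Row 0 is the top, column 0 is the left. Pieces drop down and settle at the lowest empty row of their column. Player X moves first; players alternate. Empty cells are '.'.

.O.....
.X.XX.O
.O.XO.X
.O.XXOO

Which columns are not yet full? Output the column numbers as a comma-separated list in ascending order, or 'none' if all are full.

Answer: 0,2,3,4,5,6

Derivation:
col 0: top cell = '.' → open
col 1: top cell = 'O' → FULL
col 2: top cell = '.' → open
col 3: top cell = '.' → open
col 4: top cell = '.' → open
col 5: top cell = '.' → open
col 6: top cell = '.' → open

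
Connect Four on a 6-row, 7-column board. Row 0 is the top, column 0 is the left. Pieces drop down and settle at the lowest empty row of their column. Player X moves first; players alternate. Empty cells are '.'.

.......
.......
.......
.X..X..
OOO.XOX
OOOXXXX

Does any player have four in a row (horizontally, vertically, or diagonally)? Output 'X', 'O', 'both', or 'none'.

X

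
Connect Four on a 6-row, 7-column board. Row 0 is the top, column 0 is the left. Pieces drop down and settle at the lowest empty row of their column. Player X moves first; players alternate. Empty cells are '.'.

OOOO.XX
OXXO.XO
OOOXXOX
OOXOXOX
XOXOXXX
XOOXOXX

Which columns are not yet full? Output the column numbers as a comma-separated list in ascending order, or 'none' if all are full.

col 0: top cell = 'O' → FULL
col 1: top cell = 'O' → FULL
col 2: top cell = 'O' → FULL
col 3: top cell = 'O' → FULL
col 4: top cell = '.' → open
col 5: top cell = 'X' → FULL
col 6: top cell = 'X' → FULL

Answer: 4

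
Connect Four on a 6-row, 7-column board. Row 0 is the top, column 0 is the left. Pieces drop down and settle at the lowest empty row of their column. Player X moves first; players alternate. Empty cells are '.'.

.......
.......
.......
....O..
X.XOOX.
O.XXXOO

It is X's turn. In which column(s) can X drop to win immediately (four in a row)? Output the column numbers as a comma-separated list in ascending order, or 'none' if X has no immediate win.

Answer: 1

Derivation:
col 0: drop X → no win
col 1: drop X → WIN!
col 2: drop X → no win
col 3: drop X → no win
col 4: drop X → no win
col 5: drop X → no win
col 6: drop X → no win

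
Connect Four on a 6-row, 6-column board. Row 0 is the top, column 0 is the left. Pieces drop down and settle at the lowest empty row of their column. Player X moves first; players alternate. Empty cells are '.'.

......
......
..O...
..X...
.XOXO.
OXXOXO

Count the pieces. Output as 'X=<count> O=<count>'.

X=6 O=6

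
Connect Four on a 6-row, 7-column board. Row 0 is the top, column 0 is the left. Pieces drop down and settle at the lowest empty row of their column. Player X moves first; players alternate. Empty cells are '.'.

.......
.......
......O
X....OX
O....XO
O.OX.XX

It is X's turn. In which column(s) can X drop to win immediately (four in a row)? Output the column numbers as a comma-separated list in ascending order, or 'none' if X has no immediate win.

Answer: 4

Derivation:
col 0: drop X → no win
col 1: drop X → no win
col 2: drop X → no win
col 3: drop X → no win
col 4: drop X → WIN!
col 5: drop X → no win
col 6: drop X → no win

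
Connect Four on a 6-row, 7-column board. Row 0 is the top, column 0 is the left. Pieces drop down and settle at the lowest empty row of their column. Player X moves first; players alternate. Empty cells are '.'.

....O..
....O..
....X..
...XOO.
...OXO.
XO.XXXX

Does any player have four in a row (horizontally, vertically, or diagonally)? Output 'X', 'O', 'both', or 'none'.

X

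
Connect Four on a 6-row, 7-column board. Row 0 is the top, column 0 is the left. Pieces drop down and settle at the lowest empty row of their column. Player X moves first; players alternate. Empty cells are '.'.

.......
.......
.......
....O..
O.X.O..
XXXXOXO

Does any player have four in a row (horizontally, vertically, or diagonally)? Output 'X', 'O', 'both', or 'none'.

X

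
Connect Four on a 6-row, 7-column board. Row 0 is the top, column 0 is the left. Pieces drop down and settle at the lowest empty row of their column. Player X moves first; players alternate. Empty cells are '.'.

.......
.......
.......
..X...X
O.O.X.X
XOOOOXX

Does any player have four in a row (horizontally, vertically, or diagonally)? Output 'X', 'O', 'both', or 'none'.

O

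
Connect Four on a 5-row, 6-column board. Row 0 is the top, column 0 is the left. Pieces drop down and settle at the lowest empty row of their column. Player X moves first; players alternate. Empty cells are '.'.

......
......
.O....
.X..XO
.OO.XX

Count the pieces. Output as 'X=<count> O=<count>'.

X=4 O=4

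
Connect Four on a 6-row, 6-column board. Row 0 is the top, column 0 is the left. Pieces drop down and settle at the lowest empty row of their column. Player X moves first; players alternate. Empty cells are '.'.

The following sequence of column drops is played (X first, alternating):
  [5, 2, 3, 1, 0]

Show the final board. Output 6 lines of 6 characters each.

Answer: ......
......
......
......
......
XOOX.X

Derivation:
Move 1: X drops in col 5, lands at row 5
Move 2: O drops in col 2, lands at row 5
Move 3: X drops in col 3, lands at row 5
Move 4: O drops in col 1, lands at row 5
Move 5: X drops in col 0, lands at row 5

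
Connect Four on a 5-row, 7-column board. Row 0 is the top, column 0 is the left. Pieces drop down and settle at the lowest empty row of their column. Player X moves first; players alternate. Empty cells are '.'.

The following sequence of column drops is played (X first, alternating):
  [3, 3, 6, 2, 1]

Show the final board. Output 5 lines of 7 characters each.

Answer: .......
.......
.......
...O...
.XOX..X

Derivation:
Move 1: X drops in col 3, lands at row 4
Move 2: O drops in col 3, lands at row 3
Move 3: X drops in col 6, lands at row 4
Move 4: O drops in col 2, lands at row 4
Move 5: X drops in col 1, lands at row 4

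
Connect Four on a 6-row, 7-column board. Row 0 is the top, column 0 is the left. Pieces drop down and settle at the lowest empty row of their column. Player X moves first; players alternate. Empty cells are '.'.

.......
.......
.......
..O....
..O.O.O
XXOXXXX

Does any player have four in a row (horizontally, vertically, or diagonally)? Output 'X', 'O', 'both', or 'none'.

X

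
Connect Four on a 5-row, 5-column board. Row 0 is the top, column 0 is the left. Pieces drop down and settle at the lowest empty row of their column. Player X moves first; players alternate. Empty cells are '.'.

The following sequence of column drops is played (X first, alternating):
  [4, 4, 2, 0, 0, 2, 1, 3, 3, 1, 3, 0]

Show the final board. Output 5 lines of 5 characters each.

Move 1: X drops in col 4, lands at row 4
Move 2: O drops in col 4, lands at row 3
Move 3: X drops in col 2, lands at row 4
Move 4: O drops in col 0, lands at row 4
Move 5: X drops in col 0, lands at row 3
Move 6: O drops in col 2, lands at row 3
Move 7: X drops in col 1, lands at row 4
Move 8: O drops in col 3, lands at row 4
Move 9: X drops in col 3, lands at row 3
Move 10: O drops in col 1, lands at row 3
Move 11: X drops in col 3, lands at row 2
Move 12: O drops in col 0, lands at row 2

Answer: .....
.....
O..X.
XOOXO
OXXOX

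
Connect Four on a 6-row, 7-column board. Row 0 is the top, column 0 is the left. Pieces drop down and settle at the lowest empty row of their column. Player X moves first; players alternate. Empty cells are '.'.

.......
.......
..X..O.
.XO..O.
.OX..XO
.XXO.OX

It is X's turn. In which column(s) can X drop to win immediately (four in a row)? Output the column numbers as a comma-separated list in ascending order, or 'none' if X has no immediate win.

Answer: none

Derivation:
col 0: drop X → no win
col 1: drop X → no win
col 2: drop X → no win
col 3: drop X → no win
col 4: drop X → no win
col 5: drop X → no win
col 6: drop X → no win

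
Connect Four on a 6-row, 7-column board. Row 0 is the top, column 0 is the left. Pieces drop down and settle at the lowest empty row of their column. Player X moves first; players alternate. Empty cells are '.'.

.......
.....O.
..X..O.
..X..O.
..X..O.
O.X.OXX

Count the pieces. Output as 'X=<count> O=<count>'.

X=6 O=6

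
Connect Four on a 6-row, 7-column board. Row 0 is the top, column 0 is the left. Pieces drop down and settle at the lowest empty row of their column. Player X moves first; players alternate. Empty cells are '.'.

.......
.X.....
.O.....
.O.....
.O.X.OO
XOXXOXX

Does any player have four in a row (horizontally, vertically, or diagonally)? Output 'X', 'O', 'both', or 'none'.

O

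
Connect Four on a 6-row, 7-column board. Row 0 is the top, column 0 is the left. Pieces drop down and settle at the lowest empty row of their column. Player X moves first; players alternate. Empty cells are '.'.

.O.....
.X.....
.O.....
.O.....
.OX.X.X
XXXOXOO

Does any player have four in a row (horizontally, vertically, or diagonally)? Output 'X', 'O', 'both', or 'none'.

none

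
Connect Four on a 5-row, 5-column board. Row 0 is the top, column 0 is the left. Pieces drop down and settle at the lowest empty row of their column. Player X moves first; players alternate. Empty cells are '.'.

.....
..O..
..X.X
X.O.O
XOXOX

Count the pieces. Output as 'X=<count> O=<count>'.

X=6 O=5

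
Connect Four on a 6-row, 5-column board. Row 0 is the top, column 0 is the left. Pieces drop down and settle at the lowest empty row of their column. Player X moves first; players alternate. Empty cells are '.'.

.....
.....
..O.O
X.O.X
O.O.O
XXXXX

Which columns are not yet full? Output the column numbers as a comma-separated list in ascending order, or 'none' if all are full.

col 0: top cell = '.' → open
col 1: top cell = '.' → open
col 2: top cell = '.' → open
col 3: top cell = '.' → open
col 4: top cell = '.' → open

Answer: 0,1,2,3,4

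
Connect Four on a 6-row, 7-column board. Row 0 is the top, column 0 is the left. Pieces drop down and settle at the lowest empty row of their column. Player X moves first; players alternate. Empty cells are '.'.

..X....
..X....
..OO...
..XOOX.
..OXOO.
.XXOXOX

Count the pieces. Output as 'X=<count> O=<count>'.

X=9 O=9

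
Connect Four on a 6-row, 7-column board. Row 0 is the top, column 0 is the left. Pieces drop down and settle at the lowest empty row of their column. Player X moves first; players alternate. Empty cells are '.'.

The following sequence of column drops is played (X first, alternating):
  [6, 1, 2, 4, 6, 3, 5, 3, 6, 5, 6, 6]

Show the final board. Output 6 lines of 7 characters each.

Answer: .......
......O
......X
......X
...O.OX
.OXOOXX

Derivation:
Move 1: X drops in col 6, lands at row 5
Move 2: O drops in col 1, lands at row 5
Move 3: X drops in col 2, lands at row 5
Move 4: O drops in col 4, lands at row 5
Move 5: X drops in col 6, lands at row 4
Move 6: O drops in col 3, lands at row 5
Move 7: X drops in col 5, lands at row 5
Move 8: O drops in col 3, lands at row 4
Move 9: X drops in col 6, lands at row 3
Move 10: O drops in col 5, lands at row 4
Move 11: X drops in col 6, lands at row 2
Move 12: O drops in col 6, lands at row 1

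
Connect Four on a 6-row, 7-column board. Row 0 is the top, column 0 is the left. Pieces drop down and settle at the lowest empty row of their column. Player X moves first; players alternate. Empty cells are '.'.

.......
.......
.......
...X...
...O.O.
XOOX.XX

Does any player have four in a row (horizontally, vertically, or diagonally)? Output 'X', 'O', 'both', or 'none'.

none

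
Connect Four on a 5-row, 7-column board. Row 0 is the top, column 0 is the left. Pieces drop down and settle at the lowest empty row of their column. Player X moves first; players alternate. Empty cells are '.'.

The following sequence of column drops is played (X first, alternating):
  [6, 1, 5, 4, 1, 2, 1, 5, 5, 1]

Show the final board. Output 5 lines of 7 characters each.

Move 1: X drops in col 6, lands at row 4
Move 2: O drops in col 1, lands at row 4
Move 3: X drops in col 5, lands at row 4
Move 4: O drops in col 4, lands at row 4
Move 5: X drops in col 1, lands at row 3
Move 6: O drops in col 2, lands at row 4
Move 7: X drops in col 1, lands at row 2
Move 8: O drops in col 5, lands at row 3
Move 9: X drops in col 5, lands at row 2
Move 10: O drops in col 1, lands at row 1

Answer: .......
.O.....
.X...X.
.X...O.
.OO.OXX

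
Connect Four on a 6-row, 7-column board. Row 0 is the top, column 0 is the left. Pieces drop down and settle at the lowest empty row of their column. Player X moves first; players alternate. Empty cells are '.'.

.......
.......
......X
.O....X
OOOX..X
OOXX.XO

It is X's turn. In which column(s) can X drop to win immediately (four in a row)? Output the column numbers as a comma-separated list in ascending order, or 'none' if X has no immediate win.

Answer: 4,6

Derivation:
col 0: drop X → no win
col 1: drop X → no win
col 2: drop X → no win
col 3: drop X → no win
col 4: drop X → WIN!
col 5: drop X → no win
col 6: drop X → WIN!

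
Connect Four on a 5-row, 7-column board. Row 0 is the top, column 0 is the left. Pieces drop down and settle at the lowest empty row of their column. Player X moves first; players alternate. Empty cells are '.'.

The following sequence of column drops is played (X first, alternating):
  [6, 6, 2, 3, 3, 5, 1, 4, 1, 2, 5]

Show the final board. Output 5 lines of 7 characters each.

Move 1: X drops in col 6, lands at row 4
Move 2: O drops in col 6, lands at row 3
Move 3: X drops in col 2, lands at row 4
Move 4: O drops in col 3, lands at row 4
Move 5: X drops in col 3, lands at row 3
Move 6: O drops in col 5, lands at row 4
Move 7: X drops in col 1, lands at row 4
Move 8: O drops in col 4, lands at row 4
Move 9: X drops in col 1, lands at row 3
Move 10: O drops in col 2, lands at row 3
Move 11: X drops in col 5, lands at row 3

Answer: .......
.......
.......
.XOX.XO
.XXOOOX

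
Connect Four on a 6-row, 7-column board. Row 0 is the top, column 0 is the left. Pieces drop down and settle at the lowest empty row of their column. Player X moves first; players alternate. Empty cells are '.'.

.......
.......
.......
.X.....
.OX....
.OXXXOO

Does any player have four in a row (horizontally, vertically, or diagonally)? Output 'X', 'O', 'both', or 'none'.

none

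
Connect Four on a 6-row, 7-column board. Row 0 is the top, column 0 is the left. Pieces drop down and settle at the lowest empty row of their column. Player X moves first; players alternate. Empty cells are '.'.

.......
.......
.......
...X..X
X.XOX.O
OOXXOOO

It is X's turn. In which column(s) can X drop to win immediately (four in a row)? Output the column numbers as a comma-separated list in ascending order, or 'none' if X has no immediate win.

Answer: none

Derivation:
col 0: drop X → no win
col 1: drop X → no win
col 2: drop X → no win
col 3: drop X → no win
col 4: drop X → no win
col 5: drop X → no win
col 6: drop X → no win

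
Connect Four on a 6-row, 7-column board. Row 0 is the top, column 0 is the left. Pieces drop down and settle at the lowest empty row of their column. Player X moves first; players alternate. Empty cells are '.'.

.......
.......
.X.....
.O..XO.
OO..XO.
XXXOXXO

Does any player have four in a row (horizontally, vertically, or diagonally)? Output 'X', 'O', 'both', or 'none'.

none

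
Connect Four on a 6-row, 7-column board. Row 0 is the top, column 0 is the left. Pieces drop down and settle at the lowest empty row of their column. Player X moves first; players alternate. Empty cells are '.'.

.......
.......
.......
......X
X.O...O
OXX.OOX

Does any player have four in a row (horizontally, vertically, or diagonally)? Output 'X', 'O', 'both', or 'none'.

none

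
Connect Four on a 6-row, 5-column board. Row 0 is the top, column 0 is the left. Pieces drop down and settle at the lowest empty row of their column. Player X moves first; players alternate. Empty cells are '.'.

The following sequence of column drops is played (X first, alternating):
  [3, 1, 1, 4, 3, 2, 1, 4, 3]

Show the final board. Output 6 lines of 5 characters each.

Move 1: X drops in col 3, lands at row 5
Move 2: O drops in col 1, lands at row 5
Move 3: X drops in col 1, lands at row 4
Move 4: O drops in col 4, lands at row 5
Move 5: X drops in col 3, lands at row 4
Move 6: O drops in col 2, lands at row 5
Move 7: X drops in col 1, lands at row 3
Move 8: O drops in col 4, lands at row 4
Move 9: X drops in col 3, lands at row 3

Answer: .....
.....
.....
.X.X.
.X.XO
.OOXO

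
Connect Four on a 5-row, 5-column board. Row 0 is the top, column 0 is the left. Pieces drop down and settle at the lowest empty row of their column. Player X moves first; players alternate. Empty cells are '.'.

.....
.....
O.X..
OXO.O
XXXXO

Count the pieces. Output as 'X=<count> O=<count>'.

X=6 O=5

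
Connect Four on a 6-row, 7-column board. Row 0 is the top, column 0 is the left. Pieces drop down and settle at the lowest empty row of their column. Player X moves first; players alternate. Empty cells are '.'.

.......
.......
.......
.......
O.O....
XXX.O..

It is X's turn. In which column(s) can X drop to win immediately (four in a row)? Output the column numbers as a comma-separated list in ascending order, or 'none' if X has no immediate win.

Answer: 3

Derivation:
col 0: drop X → no win
col 1: drop X → no win
col 2: drop X → no win
col 3: drop X → WIN!
col 4: drop X → no win
col 5: drop X → no win
col 6: drop X → no win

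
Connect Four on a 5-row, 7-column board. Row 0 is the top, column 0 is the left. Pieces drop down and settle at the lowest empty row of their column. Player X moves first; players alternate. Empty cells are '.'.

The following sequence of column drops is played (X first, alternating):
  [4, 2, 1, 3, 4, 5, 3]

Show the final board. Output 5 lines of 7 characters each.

Answer: .......
.......
.......
...XX..
.XOOXO.

Derivation:
Move 1: X drops in col 4, lands at row 4
Move 2: O drops in col 2, lands at row 4
Move 3: X drops in col 1, lands at row 4
Move 4: O drops in col 3, lands at row 4
Move 5: X drops in col 4, lands at row 3
Move 6: O drops in col 5, lands at row 4
Move 7: X drops in col 3, lands at row 3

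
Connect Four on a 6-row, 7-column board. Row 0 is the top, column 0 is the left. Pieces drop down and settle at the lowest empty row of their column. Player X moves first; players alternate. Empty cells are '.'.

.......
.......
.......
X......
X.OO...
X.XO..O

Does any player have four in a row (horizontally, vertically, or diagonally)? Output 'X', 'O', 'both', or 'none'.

none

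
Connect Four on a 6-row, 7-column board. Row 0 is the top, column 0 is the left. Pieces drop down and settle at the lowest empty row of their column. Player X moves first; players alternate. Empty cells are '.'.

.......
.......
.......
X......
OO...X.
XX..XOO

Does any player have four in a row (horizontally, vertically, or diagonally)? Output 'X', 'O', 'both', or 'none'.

none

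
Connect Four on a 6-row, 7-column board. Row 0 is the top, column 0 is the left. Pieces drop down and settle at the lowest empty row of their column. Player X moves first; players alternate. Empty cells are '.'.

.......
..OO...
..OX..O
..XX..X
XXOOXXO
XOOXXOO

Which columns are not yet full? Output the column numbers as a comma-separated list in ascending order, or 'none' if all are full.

col 0: top cell = '.' → open
col 1: top cell = '.' → open
col 2: top cell = '.' → open
col 3: top cell = '.' → open
col 4: top cell = '.' → open
col 5: top cell = '.' → open
col 6: top cell = '.' → open

Answer: 0,1,2,3,4,5,6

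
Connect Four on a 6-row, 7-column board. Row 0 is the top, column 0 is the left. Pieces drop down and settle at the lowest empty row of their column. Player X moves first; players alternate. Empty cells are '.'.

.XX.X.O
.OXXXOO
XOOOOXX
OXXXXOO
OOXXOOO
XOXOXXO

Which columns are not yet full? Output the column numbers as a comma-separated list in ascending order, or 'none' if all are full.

Answer: 0,3,5

Derivation:
col 0: top cell = '.' → open
col 1: top cell = 'X' → FULL
col 2: top cell = 'X' → FULL
col 3: top cell = '.' → open
col 4: top cell = 'X' → FULL
col 5: top cell = '.' → open
col 6: top cell = 'O' → FULL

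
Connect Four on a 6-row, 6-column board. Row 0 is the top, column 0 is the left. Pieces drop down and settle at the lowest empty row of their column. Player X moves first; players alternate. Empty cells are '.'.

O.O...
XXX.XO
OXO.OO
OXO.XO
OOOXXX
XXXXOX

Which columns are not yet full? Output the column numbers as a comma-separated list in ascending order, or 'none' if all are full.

col 0: top cell = 'O' → FULL
col 1: top cell = '.' → open
col 2: top cell = 'O' → FULL
col 3: top cell = '.' → open
col 4: top cell = '.' → open
col 5: top cell = '.' → open

Answer: 1,3,4,5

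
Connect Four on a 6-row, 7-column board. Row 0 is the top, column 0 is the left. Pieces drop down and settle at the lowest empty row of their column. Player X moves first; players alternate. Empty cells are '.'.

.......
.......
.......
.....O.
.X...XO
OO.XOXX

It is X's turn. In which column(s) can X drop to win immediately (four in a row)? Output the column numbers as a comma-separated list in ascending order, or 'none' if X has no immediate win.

col 0: drop X → no win
col 1: drop X → no win
col 2: drop X → no win
col 3: drop X → no win
col 4: drop X → no win
col 5: drop X → no win
col 6: drop X → no win

Answer: none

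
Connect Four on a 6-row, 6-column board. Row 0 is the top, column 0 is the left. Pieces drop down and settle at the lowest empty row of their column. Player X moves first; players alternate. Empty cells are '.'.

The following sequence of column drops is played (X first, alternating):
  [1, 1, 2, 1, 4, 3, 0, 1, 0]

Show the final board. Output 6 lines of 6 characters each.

Move 1: X drops in col 1, lands at row 5
Move 2: O drops in col 1, lands at row 4
Move 3: X drops in col 2, lands at row 5
Move 4: O drops in col 1, lands at row 3
Move 5: X drops in col 4, lands at row 5
Move 6: O drops in col 3, lands at row 5
Move 7: X drops in col 0, lands at row 5
Move 8: O drops in col 1, lands at row 2
Move 9: X drops in col 0, lands at row 4

Answer: ......
......
.O....
.O....
XO....
XXXOX.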